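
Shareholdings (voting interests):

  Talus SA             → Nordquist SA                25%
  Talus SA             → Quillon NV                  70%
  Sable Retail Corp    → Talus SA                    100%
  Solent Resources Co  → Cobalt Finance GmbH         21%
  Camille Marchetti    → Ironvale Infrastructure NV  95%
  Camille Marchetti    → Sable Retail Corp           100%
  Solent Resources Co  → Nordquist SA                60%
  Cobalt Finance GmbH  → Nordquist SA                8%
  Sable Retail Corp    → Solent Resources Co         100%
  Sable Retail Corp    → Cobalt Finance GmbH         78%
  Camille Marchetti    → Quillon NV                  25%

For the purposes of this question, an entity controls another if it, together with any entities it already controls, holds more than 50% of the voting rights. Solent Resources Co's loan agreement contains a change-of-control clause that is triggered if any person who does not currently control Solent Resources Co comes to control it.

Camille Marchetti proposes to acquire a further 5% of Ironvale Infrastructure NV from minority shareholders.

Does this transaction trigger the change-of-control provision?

No

The purchase changes only Camille's holdings, so Camille is the only person who could newly come to control Solent.
Camille holds 100% of Sable, so Camille controls Sable.
Sable holds 100% of Solent, so Camille controls Solent.
So Camille already controls Solent before the transaction.
After the purchase, Camille's direct stake in Ironvale rises to 95% + 5% = 100%.
Camille controlled Solent already, so this is not a new person acquiring control; every other person's position is unchanged or reduced.
No new person acquires control, so the clause is not triggered.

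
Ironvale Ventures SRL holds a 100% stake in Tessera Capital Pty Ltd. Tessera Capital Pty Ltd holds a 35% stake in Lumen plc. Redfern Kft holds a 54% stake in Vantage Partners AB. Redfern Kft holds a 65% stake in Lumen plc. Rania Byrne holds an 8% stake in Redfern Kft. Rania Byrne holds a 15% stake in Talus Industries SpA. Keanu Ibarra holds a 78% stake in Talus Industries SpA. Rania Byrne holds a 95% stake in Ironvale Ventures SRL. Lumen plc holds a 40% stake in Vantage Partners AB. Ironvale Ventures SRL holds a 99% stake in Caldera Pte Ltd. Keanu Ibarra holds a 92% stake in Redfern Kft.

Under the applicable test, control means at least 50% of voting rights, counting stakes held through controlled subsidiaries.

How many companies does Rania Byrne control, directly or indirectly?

Rania holds 95% of Ironvale, so Rania controls Ironvale.
Ironvale holds 100% of Tessera, so Rania controls Tessera.
Ironvale holds 99% of Caldera, so Rania controls Caldera.
No other company's threshold is met.
Rania controls 3 companies.

3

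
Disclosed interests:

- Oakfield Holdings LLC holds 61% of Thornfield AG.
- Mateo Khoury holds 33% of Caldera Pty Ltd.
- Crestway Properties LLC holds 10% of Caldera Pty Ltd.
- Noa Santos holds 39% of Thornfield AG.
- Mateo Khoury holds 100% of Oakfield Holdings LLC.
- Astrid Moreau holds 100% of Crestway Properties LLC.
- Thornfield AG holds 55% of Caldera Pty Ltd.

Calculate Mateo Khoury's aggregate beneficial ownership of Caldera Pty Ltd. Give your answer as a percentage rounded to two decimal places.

Mateo reaches Caldera along 2 paths.
Via Oakfield → Thornfield: 100% × 61% × 55% = 33.55%.
Direct stake: 33% = 33%.
Total: 33.55% + 33% = 66.55%.

66.55%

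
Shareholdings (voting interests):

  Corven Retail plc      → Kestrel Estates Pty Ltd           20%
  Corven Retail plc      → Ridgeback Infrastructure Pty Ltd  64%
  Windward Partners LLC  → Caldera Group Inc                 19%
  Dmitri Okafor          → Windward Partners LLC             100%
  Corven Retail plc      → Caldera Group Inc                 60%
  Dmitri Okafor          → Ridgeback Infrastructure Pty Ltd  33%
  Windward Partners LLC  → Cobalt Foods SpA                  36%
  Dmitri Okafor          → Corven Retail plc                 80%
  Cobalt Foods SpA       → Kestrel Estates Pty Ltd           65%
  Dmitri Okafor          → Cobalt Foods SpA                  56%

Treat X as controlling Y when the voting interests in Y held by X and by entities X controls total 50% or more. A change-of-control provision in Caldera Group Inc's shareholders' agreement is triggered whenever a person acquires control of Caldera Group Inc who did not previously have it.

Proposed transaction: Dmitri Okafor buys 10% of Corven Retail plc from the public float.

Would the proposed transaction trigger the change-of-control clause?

The purchase changes only Dmitri's holdings, so Dmitri is the only person who could newly come to control Caldera.
Dmitri holds 100% of Windward, so Dmitri controls Windward.
Dmitri holds 80% of Corven, so Dmitri controls Corven.
Windward and Corven together hold 19% + 60% = 79% of Caldera, so Dmitri controls Caldera.
So Dmitri already controls Caldera before the transaction.
After the purchase, Dmitri's direct stake in Corven rises to 80% + 10% = 90%.
Dmitri controlled Caldera already, so this is not a new person acquiring control; every other person's position is unchanged or reduced.
No new person acquires control, so the clause is not triggered.

No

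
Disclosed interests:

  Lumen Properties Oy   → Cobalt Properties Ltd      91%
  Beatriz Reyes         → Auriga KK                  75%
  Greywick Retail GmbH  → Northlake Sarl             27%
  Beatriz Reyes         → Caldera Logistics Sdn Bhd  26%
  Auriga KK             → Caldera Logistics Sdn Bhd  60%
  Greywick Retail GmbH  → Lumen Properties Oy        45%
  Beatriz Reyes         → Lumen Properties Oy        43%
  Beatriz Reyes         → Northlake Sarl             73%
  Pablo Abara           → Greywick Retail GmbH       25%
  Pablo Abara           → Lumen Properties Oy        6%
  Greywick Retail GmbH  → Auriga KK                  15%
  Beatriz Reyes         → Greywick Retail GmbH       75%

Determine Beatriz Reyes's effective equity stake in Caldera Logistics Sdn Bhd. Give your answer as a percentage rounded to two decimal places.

Beatriz reaches Caldera along 3 paths.
Via Auriga: 75% × 60% = 45%.
Via Greywick → Auriga: 75% × 15% × 60% = 6.75%.
Direct stake: 26% = 26%.
Total: 45% + 6.75% + 26% = 77.75%.

77.75%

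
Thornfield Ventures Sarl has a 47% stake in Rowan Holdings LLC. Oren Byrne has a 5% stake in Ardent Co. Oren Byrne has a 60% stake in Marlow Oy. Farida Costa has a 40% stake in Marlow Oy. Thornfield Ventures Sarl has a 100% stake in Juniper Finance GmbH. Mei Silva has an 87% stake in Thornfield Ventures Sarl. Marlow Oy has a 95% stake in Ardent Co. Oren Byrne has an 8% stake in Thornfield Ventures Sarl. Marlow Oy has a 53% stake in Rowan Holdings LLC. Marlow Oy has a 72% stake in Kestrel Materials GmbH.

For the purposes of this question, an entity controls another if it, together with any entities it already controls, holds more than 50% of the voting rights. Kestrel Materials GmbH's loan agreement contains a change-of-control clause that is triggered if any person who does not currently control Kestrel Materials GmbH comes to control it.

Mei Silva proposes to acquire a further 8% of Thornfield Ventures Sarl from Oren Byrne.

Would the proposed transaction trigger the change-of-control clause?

No

The purchase adds only to Mei's holdings (Oren's stake shrinks), so Mei is the only person who could newly come to control Kestrel.
Mei holds 87% of Thornfield, so Mei controls Thornfield.
Thornfield holds 100% of Juniper, so Mei controls Juniper.
Neither Mei nor any entity Mei controls holds any voting interest in Kestrel.
So before the transaction, Mei does not control Kestrel.
After the purchase, Mei's direct stake in Thornfield rises to 87% + 8% = 95%, and Oren's stake falls to 0%.
Mei holds 95% of Thornfield, so Mei controls Thornfield.
After the transaction, neither Mei nor any entity Mei controls holds a voting interest in Kestrel, so Mei still does not control it.
No new person acquires control, so the clause is not triggered.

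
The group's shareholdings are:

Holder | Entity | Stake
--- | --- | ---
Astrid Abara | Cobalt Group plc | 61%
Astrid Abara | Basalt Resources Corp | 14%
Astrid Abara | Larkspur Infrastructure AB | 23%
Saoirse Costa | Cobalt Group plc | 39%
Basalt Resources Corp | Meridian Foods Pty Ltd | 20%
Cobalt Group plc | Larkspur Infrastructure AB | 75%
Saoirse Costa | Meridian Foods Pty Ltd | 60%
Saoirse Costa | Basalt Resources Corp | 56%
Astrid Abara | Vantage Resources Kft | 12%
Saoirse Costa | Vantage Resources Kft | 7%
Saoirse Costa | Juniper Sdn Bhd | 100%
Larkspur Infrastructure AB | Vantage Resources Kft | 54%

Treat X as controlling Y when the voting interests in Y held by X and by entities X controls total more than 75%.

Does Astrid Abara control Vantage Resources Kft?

Astrid's largest direct stake is 61% in Cobalt, which does not meet the threshold, so Astrid controls no company.
In Vantage, Astrid's side holds only 12%, not > 75%.
So Astrid does not control Vantage.

No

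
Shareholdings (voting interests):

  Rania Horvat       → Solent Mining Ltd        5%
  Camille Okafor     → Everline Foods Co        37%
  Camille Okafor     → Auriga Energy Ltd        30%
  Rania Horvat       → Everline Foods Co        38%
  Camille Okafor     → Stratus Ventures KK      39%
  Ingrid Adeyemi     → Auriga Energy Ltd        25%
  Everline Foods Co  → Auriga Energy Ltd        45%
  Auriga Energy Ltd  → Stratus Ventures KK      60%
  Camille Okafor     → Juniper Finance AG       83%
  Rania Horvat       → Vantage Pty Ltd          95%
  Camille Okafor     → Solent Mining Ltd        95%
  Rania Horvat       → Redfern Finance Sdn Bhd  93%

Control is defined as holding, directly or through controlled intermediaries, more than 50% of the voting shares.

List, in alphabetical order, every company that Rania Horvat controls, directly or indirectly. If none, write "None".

Redfern Finance Sdn Bhd, Vantage Pty Ltd

Rania holds 95% of Vantage, so Rania controls Vantage.
Rania holds 93% of Redfern, so Rania controls Redfern.
No other company's threshold is met.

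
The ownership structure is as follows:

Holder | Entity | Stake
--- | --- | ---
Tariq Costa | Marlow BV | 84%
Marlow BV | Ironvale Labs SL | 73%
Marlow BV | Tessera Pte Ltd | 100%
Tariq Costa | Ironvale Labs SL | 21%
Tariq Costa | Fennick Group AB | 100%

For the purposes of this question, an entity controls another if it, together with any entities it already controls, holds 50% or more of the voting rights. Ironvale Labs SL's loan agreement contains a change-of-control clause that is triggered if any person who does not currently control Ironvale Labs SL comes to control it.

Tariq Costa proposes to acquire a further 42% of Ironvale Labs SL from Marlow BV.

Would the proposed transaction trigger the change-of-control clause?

The purchase adds only to Tariq's holdings (Marlow's stake shrinks), so Tariq is the only person who could newly come to control Ironvale.
Tariq holds 84% of Marlow, so Tariq controls Marlow.
Marlow and Tariq together hold 73% + 21% = 94% of Ironvale, so Tariq controls Ironvale.
So Tariq already controls Ironvale before the transaction.
After the purchase, Tariq's direct stake in Ironvale rises to 21% + 42% = 63%, and Marlow's stake falls to 31%.
Tariq controlled Ironvale already, so this is not a new person acquiring control; every other person's position is unchanged or reduced.
No new person acquires control, so the clause is not triggered.

No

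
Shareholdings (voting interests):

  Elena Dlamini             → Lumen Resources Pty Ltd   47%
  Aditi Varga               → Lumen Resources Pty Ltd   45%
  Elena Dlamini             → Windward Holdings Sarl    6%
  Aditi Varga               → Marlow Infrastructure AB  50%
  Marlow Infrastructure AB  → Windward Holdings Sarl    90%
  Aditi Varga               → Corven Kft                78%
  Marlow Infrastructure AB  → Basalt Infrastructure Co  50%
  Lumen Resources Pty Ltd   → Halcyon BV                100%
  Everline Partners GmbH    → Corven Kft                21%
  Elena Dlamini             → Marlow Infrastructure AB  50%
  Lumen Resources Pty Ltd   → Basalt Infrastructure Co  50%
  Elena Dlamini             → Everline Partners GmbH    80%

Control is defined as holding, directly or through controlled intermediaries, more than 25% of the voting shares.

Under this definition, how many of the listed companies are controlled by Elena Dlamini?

6

Elena holds 50% of Marlow, so Elena controls Marlow.
Elena holds 47% of Lumen, so Elena controls Lumen.
Elena holds 80% of Everline, so Elena controls Everline.
Marlow and Elena together hold 90% + 6% = 96% of Windward, so Elena controls Windward.
Lumen holds 100% of Halcyon, so Elena controls Halcyon.
Marlow and Lumen together hold 50% + 50% = 100% of Basalt, so Elena controls Basalt.
No other company's threshold is met.
Elena controls 6 companies.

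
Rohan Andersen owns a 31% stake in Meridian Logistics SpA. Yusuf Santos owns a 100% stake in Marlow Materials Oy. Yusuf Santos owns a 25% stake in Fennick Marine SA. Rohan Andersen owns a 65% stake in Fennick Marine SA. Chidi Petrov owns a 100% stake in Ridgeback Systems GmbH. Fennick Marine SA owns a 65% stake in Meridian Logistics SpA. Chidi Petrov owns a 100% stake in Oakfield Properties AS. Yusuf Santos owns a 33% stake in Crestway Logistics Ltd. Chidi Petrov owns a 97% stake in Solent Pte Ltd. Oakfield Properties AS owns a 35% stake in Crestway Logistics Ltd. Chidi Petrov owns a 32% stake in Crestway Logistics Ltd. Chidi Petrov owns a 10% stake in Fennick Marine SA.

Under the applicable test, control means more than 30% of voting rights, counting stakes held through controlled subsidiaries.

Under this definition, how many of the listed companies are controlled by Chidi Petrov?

4

Chidi holds 97% of Solent, so Chidi controls Solent.
Chidi holds 100% of Oakfield, so Chidi controls Oakfield.
Chidi and Oakfield together hold 32% + 35% = 67% of Crestway, so Chidi controls Crestway.
Chidi holds 100% of Ridgeback, so Chidi controls Ridgeback.
No other company's threshold is met.
Chidi controls 4 companies.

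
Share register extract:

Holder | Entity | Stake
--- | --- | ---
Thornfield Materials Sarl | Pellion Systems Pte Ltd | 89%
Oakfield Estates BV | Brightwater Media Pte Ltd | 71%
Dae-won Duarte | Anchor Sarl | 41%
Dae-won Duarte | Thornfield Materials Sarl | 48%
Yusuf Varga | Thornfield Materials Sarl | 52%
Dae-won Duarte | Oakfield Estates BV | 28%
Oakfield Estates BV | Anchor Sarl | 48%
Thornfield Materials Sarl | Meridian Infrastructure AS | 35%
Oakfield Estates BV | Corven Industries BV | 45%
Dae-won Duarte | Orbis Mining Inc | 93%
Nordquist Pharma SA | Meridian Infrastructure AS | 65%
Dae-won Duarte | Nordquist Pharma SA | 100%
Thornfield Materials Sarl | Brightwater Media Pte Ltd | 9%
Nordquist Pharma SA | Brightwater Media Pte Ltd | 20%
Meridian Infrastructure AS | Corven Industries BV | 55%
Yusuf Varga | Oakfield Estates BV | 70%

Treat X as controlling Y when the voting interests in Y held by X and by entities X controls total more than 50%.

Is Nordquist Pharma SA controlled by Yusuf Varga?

No

Yusuf holds 52% of Thornfield, so Yusuf controls Thornfield.
Yusuf holds 70% of Oakfield, so Yusuf controls Oakfield.
Thornfield holds 89% of Pellion, so Yusuf controls Pellion.
Thornfield and Oakfield together hold 9% + 71% = 80% of Brightwater, so Yusuf controls Brightwater.
Neither Yusuf nor any entity Yusuf controls holds any voting interest in Nordquist.
So Yusuf does not control Nordquist.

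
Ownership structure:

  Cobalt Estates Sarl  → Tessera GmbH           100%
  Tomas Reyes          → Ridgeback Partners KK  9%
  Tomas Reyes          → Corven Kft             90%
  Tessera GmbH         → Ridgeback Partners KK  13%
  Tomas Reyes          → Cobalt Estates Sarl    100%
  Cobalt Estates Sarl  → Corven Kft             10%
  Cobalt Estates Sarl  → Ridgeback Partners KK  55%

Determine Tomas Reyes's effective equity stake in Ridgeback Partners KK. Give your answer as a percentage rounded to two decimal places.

Tomas reaches Ridgeback along 3 paths.
Via Cobalt: 100% × 55% = 55%.
Direct stake: 9% = 9%.
Via Cobalt → Tessera: 100% × 100% × 13% = 13%.
Total: 55% + 9% + 13% = 77%.
Rounded: 77.00%.

77.00%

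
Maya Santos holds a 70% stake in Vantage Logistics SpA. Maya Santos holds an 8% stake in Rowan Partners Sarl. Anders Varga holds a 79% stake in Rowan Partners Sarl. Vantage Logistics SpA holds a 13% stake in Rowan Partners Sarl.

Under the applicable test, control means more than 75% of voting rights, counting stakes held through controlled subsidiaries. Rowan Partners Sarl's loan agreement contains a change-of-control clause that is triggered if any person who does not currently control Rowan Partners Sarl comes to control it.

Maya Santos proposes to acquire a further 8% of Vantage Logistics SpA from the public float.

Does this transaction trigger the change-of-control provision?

No

The purchase changes only Maya's holdings, so Maya is the only person who could newly come to control Rowan.
Maya's largest direct stake is 70% in Vantage, which does not meet the threshold, so Maya controls no company.
In Rowan, Maya's side holds only 8%, not > 75%.
So before the transaction, Maya does not control Rowan.
After the purchase, Maya's direct stake in Vantage rises to 70% + 8% = 78%.
Maya holds 78% of Vantage, so Maya controls Vantage.
After the transaction, Maya's side holds 13% + 8% = 21% of Rowan, not > 75%, so Maya still does not control Rowan.
No new person acquires control, so the clause is not triggered.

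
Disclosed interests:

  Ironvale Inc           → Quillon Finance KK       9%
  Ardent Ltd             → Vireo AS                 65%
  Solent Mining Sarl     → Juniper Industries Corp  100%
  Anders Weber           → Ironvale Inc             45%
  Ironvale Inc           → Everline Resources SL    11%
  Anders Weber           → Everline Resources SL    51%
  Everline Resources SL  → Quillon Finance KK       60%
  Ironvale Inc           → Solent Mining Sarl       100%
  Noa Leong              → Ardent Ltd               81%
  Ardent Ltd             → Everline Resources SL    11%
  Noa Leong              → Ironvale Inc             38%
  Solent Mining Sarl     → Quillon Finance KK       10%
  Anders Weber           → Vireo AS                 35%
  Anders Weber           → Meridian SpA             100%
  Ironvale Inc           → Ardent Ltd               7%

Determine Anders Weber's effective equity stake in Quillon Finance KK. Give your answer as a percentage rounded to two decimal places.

Anders reaches Quillon along 5 paths.
Via Ironvale: 45% × 9% = 4.05%.
Via Ironvale → Solent: 45% × 100% × 10% = 4.5%.
Via Ironvale → Everline: 45% × 11% × 60% = 2.97%.
Via Everline: 51% × 60% = 30.6%.
Via Ironvale → Ardent → Everline: 45% × 7% × 11% × 60% = 0.2079%.
Total: 4.05% + 4.5% + 2.97% + 30.6% + 0.2079% = 42.3279%.
Rounded: 42.33%.

42.33%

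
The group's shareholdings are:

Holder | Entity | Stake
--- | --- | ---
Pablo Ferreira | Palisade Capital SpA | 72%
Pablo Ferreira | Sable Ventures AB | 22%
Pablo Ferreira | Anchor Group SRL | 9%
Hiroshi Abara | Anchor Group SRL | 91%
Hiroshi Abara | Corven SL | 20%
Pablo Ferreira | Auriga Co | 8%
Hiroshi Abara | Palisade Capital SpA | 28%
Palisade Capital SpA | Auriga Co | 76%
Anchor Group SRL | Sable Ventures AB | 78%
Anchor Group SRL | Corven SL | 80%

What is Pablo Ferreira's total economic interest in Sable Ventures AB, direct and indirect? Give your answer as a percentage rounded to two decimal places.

29.02%

Pablo reaches Sable along 2 paths.
Direct stake: 22% = 22%.
Via Anchor: 9% × 78% = 7.02%.
Total: 22% + 7.02% = 29.02%.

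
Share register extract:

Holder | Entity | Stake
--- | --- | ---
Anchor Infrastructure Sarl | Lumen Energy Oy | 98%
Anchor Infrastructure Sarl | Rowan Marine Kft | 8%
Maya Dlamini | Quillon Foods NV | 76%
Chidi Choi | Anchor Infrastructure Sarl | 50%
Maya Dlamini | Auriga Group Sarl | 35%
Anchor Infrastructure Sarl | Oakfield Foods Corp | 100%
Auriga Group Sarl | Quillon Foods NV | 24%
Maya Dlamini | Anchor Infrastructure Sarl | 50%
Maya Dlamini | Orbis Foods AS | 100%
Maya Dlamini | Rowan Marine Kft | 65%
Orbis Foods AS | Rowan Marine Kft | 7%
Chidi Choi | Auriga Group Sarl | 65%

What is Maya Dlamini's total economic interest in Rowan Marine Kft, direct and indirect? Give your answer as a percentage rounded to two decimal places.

76.00%

Maya reaches Rowan along 3 paths.
Via Anchor: 50% × 8% = 4%.
Direct stake: 65% = 65%.
Via Orbis: 100% × 7% = 7%.
Total: 4% + 65% + 7% = 76%.
Rounded: 76.00%.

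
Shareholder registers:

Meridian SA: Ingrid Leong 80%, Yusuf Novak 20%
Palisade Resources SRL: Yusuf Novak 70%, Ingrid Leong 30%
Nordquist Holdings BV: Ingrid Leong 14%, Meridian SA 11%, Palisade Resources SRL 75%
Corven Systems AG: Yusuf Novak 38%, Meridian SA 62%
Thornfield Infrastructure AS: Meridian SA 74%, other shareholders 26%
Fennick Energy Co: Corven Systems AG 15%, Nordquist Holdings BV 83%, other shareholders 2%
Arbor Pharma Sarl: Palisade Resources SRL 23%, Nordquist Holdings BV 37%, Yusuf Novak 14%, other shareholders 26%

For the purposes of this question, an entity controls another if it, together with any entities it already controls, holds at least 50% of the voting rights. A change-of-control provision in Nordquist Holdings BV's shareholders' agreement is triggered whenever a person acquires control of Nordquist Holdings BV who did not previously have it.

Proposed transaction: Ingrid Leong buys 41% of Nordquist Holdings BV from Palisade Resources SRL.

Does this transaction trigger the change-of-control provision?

Yes

The purchase adds only to Ingrid's holdings (Palisade's stake shrinks), so Ingrid is the only person who could newly come to control Nordquist.
Ingrid holds 80% of Meridian, so Ingrid controls Meridian.
Meridian holds 62% of Corven, so Ingrid controls Corven.
Meridian holds 74% of Thornfield, so Ingrid controls Thornfield.
In Nordquist, Ingrid's side holds only 14% + 11% = 25%, not ≥ 50%.
So before the transaction, Ingrid does not control Nordquist.
After the purchase, Ingrid's direct stake in Nordquist rises to 14% + 41% = 55%, and Palisade's stake falls to 34%.
Ingrid and Meridian together hold 55% + 11% = 66% of Nordquist, so Ingrid controls Nordquist.
Ingrid did not control Nordquist before and does after, so the clause is triggered.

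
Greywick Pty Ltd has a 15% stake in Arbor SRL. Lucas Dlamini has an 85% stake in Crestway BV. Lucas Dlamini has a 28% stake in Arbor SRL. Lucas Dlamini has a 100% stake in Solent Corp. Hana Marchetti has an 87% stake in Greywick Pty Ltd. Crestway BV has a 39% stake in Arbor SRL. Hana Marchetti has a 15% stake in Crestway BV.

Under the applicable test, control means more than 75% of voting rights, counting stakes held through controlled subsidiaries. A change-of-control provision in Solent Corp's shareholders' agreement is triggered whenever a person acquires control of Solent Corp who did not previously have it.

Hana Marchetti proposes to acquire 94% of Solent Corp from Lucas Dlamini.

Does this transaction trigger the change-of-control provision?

The purchase adds only to Hana's holdings (Lucas's stake shrinks), so Hana is the only person who could newly come to control Solent.
Hana holds 87% of Greywick, so Hana controls Greywick.
Neither Hana nor any entity Hana controls holds any voting interest in Solent.
So before the transaction, Hana does not control Solent.
After the purchase, Hana holds 94% of Solent directly, and Lucas's stake falls to 6%.
Hana holds 94% of Solent, so Hana controls Solent.
Hana did not control Solent before and does after, so the clause is triggered.

Yes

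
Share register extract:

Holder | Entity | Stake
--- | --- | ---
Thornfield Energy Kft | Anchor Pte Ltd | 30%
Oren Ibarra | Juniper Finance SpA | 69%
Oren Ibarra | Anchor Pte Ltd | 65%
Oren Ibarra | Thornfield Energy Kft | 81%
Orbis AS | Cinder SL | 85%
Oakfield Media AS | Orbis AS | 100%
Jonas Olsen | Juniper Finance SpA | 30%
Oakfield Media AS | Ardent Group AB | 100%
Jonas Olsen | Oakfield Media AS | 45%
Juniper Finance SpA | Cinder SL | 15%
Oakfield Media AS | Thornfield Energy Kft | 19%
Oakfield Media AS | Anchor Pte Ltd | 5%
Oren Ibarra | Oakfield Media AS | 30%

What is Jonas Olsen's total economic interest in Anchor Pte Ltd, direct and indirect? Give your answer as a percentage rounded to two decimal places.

4.82%

Jonas reaches Anchor along 2 paths.
Via Oakfield: 45% × 5% = 2.25%.
Via Oakfield → Thornfield: 45% × 19% × 30% = 2.565%.
Total: 2.25% + 2.565% = 4.815%.
Rounded: 4.82%.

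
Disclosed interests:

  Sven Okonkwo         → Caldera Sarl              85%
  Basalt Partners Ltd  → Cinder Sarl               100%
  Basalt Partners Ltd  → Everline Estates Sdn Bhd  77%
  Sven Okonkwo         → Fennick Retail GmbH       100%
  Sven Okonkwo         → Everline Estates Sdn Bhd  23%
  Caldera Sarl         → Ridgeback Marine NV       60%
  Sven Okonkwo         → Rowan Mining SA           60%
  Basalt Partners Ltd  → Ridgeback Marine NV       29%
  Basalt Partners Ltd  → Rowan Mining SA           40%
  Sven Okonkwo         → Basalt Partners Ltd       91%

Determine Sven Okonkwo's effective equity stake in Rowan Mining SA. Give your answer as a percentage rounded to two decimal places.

Sven reaches Rowan along 2 paths.
Direct stake: 60% = 60%.
Via Basalt: 91% × 40% = 36.4%.
Total: 60% + 36.4% = 96.4%.
Rounded: 96.40%.

96.40%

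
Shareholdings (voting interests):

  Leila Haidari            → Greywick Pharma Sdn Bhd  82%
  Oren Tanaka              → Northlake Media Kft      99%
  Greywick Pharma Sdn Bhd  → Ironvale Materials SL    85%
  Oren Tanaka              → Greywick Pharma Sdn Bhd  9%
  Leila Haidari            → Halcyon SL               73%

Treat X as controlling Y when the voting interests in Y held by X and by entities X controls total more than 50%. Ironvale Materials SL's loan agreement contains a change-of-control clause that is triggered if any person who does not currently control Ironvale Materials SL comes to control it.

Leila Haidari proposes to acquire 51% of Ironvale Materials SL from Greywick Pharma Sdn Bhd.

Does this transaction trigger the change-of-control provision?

The purchase adds only to Leila's holdings (Greywick's stake shrinks), so Leila is the only person who could newly come to control Ironvale.
Leila holds 82% of Greywick, so Leila controls Greywick.
Greywick holds 85% of Ironvale, so Leila controls Ironvale.
So Leila already controls Ironvale before the transaction.
After the purchase, Leila holds 51% of Ironvale directly, and Greywick's stake falls to 34%.
Leila controlled Ironvale already, so this is not a new person acquiring control; every other person's position is unchanged or reduced.
No new person acquires control, so the clause is not triggered.

No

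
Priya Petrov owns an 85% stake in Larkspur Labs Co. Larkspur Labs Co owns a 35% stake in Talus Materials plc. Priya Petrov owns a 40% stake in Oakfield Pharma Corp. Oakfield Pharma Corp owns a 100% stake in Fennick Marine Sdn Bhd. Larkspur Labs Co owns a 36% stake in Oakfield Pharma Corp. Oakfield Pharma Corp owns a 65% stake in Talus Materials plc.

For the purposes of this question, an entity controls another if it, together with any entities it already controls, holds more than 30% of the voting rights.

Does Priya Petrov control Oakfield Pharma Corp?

Yes

Priya holds 85% of Larkspur, so Priya controls Larkspur.
Priya and Larkspur together hold 40% + 36% = 76% of Oakfield, so Priya controls Oakfield.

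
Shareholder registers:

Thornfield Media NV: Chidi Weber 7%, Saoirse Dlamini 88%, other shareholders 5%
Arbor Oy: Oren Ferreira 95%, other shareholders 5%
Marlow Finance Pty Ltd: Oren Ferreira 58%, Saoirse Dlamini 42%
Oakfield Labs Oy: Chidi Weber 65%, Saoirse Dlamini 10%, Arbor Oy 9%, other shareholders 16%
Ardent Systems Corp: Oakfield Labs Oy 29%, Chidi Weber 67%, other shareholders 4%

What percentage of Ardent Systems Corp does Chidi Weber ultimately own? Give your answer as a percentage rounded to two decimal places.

85.85%

Chidi reaches Ardent along 2 paths.
Via Oakfield: 65% × 29% = 18.85%.
Direct stake: 67% = 67%.
Total: 18.85% + 67% = 85.85%.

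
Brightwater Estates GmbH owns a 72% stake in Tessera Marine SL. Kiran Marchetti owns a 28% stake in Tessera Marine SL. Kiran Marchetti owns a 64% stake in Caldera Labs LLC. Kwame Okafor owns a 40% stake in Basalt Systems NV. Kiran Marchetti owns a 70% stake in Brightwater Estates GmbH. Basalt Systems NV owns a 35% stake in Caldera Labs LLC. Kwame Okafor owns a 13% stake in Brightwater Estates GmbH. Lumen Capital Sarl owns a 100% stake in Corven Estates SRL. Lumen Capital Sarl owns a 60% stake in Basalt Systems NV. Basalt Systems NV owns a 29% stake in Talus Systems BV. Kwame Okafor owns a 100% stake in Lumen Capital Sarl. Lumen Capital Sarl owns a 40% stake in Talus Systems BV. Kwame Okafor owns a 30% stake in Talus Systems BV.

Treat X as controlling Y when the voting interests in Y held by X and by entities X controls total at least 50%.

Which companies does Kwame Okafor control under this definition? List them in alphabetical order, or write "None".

Basalt Systems NV, Corven Estates SRL, Lumen Capital Sarl, Talus Systems BV

Kwame holds 100% of Lumen, so Kwame controls Lumen.
Kwame and Lumen together hold 40% + 60% = 100% of Basalt, so Kwame controls Basalt.
Lumen holds 100% of Corven, so Kwame controls Corven.
Kwame and Lumen and Basalt together hold 30% + 40% + 29% = 99% of Talus, so Kwame controls Talus.
No other company's threshold is met.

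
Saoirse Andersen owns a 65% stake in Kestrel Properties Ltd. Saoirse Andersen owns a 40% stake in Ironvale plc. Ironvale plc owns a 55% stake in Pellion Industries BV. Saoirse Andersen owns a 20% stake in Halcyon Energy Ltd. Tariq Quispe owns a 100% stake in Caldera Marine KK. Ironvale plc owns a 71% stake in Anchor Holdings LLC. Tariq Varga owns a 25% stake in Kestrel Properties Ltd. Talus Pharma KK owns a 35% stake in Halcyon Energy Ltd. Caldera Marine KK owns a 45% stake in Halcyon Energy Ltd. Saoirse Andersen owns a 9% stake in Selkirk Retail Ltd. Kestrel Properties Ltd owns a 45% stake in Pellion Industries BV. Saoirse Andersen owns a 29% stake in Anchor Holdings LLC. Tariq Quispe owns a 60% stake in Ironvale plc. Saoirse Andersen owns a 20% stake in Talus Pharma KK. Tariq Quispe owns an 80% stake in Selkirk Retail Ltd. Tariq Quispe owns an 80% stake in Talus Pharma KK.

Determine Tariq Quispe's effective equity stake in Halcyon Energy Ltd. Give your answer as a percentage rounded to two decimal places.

73.00%

Tariq Quispe reaches Halcyon along 2 paths.
Via Caldera: 100% × 45% = 45%.
Via Talus: 80% × 35% = 28%.
Total: 45% + 28% = 73%.
Rounded: 73.00%.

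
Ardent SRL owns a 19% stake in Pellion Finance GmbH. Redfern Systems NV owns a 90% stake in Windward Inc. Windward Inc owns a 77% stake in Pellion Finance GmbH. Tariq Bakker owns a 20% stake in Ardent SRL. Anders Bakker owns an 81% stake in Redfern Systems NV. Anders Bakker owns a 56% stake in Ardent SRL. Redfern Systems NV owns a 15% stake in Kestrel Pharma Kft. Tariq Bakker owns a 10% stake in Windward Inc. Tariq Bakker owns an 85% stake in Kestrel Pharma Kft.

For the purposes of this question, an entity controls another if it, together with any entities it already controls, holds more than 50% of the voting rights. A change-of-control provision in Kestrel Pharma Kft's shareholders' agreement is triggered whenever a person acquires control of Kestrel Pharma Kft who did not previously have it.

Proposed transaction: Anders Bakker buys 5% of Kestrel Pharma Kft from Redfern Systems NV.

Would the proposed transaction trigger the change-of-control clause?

No

The purchase adds only to Anders's holdings (Redfern's stake shrinks), so Anders is the only person who could newly come to control Kestrel.
Anders holds 81% of Redfern, so Anders controls Redfern.
Redfern holds 90% of Windward, so Anders controls Windward.
Anders holds 56% of Ardent, so Anders controls Ardent.
Windward and Ardent together hold 77% + 19% = 96% of Pellion, so Anders controls Pellion.
In Kestrel, Anders's side holds only 15%, not > 50%.
So before the transaction, Anders does not control Kestrel.
After the purchase, Anders holds 5% of Kestrel directly, and Redfern's stake falls to 10%.
After the transaction, Anders's side holds 10% + 5% = 15% of Kestrel, not > 50%, so Anders still does not control Kestrel.
No new person acquires control, so the clause is not triggered.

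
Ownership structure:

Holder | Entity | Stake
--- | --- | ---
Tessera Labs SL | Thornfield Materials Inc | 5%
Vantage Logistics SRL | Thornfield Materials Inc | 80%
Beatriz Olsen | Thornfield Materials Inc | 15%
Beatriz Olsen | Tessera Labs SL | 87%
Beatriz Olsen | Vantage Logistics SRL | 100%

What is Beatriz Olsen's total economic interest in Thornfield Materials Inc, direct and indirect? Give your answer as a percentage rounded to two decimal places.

Beatriz reaches Thornfield along 3 paths.
Via Tessera: 87% × 5% = 4.35%.
Via Vantage: 100% × 80% = 80%.
Direct stake: 15% = 15%.
Total: 4.35% + 80% + 15% = 99.35%.

99.35%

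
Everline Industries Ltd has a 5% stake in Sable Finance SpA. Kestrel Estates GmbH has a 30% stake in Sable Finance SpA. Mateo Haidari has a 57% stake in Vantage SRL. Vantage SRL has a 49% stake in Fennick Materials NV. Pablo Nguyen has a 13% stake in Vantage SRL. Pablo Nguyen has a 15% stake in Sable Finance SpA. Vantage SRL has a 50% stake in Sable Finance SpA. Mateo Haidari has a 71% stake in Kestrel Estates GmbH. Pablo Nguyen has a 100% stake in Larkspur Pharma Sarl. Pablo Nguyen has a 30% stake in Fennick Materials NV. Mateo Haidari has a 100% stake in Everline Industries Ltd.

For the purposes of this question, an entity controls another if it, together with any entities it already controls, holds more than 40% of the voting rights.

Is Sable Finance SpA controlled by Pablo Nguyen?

Pablo holds 100% of Larkspur, so Pablo controls Larkspur.
In Sable, Pablo's side holds only 15%, not > 40%.
So Pablo does not control Sable.

No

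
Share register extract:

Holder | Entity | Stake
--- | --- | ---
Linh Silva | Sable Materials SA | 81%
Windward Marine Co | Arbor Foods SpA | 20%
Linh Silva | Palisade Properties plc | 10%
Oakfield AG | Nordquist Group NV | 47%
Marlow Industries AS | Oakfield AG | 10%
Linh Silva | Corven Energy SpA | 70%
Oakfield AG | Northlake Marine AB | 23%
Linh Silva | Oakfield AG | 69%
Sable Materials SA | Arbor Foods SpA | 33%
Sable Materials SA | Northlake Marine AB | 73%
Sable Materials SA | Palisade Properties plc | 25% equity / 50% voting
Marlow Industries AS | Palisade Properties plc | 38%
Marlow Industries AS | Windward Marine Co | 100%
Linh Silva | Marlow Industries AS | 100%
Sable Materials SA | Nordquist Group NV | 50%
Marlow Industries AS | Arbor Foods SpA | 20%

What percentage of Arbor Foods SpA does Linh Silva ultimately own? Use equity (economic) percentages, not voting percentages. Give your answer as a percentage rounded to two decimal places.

Linh reaches Arbor along 3 paths.
Via Sable: 81% × 33% = 26.73%.
Via Marlow → Windward: 100% × 100% × 20% = 20%.
Via Marlow: 100% × 20% = 20%.
Total: 26.73% + 20% + 20% = 66.73%.

66.73%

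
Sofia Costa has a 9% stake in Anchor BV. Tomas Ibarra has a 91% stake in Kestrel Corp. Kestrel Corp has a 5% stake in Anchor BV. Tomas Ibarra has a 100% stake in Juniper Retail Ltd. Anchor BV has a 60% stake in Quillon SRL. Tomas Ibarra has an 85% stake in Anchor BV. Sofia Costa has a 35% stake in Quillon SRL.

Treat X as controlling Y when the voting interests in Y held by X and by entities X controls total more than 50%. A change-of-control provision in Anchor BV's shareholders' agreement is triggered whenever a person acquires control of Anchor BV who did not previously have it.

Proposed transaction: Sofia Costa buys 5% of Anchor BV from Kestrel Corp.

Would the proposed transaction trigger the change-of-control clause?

The purchase adds only to Sofia's holdings (Kestrel's stake shrinks), so Sofia is the only person who could newly come to control Anchor.
Sofia's largest direct stake is 35% in Quillon, which does not meet the threshold, so Sofia controls no company.
In Anchor, Sofia's side holds only 9%, not > 50%.
So before the transaction, Sofia does not control Anchor.
After the purchase, Sofia's direct stake in Anchor rises to 9% + 5% = 14%, and Kestrel's stake falls to 0%.
After the transaction, Sofia's side holds 14% of Anchor, not > 50%, so Sofia still does not control Anchor.
No new person acquires control, so the clause is not triggered.

No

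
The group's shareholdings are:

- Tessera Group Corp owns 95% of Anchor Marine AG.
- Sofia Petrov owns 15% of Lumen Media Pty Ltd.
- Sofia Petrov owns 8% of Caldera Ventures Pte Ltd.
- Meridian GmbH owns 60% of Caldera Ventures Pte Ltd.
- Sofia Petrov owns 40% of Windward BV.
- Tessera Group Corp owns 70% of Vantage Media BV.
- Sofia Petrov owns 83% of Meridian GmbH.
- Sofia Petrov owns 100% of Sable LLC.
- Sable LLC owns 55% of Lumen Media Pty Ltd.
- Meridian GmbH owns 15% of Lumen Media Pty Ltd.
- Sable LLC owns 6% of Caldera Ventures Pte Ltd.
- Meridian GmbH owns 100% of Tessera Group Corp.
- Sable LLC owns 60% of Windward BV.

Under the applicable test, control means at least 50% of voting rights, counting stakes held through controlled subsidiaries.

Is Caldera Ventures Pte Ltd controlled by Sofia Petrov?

Sofia holds 100% of Sable, so Sofia controls Sable.
Sofia holds 83% of Meridian, so Sofia controls Meridian.
Sable and Meridian and Sofia together hold 6% + 60% + 8% = 74% of Caldera, so Sofia controls Caldera.

Yes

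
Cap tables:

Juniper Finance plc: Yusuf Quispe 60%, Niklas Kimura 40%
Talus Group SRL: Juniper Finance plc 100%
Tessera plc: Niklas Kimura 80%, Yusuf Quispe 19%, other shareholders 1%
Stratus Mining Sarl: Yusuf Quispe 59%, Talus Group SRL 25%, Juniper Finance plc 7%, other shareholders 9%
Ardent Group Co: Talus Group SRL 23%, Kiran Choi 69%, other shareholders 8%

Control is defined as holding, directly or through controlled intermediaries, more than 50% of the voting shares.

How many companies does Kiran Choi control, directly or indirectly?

1

Kiran holds 69% of Ardent, so Kiran controls Ardent.
No other company's threshold is met.
Kiran controls 1 company.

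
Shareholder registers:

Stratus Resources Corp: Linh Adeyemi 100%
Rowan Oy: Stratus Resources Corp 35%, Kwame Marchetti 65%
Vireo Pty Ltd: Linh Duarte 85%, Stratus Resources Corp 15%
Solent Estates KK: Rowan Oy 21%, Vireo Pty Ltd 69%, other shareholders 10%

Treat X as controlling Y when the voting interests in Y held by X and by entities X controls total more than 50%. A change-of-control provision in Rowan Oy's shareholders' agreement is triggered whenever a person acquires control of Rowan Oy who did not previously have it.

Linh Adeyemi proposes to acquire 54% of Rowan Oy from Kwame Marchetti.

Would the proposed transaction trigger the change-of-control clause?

Yes

The purchase adds only to Linh Adeyemi's holdings (Kwame's stake shrinks), so Linh Adeyemi is the only person who could newly come to control Rowan.
Linh Adeyemi holds 100% of Stratus, so Linh Adeyemi controls Stratus.
In Rowan, Linh Adeyemi's side holds only 35%, not > 50%.
So before the transaction, Linh Adeyemi does not control Rowan.
After the purchase, Linh Adeyemi holds 54% of Rowan directly, and Kwame's stake falls to 11%.
Stratus and Linh Adeyemi together hold 35% + 54% = 89% of Rowan, so Linh Adeyemi controls Rowan.
Linh Adeyemi did not control Rowan before and does after, so the clause is triggered.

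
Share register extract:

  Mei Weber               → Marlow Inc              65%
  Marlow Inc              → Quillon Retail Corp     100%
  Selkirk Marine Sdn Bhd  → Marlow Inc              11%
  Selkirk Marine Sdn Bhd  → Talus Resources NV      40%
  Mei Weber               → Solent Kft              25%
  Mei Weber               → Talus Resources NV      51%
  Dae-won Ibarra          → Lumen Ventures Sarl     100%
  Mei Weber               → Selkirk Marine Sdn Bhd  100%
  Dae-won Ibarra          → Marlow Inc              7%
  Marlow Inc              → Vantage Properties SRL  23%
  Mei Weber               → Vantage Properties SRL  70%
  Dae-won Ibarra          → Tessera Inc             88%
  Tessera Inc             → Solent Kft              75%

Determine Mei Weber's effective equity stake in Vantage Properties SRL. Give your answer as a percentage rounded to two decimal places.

Mei reaches Vantage along 3 paths.
Direct stake: 70% = 70%.
Via Selkirk → Marlow: 100% × 11% × 23% = 2.53%.
Via Marlow: 65% × 23% = 14.95%.
Total: 70% + 2.53% + 14.95% = 87.48%.

87.48%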